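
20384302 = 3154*6463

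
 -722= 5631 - 6353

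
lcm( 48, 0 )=0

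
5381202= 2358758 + 3022444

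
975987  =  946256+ 29731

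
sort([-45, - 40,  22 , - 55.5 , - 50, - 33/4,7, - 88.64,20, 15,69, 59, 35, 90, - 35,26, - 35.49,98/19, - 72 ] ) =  [ - 88.64, - 72 , - 55.5,-50, - 45, - 40, - 35.49, - 35, - 33/4,  98/19 , 7, 15,  20, 22,26 , 35, 59,  69,90] 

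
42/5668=21/2834 = 0.01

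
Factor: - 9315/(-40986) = 5/22=2^ ( - 1 )*5^1  *11^( - 1)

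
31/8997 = 31/8997=0.00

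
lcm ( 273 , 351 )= 2457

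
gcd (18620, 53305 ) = 35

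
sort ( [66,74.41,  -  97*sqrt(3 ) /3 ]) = [ -97*sqrt( 3) /3,66, 74.41]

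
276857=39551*7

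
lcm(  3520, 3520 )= 3520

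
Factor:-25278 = - 2^1*3^1 * 11^1*383^1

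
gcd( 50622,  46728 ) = 3894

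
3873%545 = 58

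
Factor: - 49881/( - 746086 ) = 2^( - 1) * 3^1 *11^(-2 )*13^1*1279^1*3083^(-1 )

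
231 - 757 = - 526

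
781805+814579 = 1596384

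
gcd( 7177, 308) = 1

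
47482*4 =189928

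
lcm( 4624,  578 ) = 4624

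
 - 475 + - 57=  -532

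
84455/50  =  1689 + 1/10 = 1689.10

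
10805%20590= 10805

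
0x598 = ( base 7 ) 4114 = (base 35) 15w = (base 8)2630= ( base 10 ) 1432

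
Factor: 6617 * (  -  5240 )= -2^3*5^1*13^1*131^1*509^1= -  34673080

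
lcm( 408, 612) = 1224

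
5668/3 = 5668/3 = 1889.33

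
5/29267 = 5/29267 = 0.00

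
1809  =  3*603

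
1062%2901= 1062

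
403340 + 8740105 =9143445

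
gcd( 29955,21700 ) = 5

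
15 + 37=52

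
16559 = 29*571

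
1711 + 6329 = 8040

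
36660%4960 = 1940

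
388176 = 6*64696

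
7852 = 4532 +3320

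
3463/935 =3 + 658/935 = 3.70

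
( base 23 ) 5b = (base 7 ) 240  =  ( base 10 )126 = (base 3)11200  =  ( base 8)176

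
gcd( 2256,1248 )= 48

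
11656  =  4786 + 6870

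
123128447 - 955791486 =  - 832663039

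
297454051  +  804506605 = 1101960656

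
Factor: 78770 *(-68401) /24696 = -2^ ( - 2)*3^( - 2 )*5^1* 7^( - 3)*73^1*937^1*7877^1 = -  2693973385/12348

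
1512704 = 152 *9952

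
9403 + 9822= 19225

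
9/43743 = 3/14581= 0.00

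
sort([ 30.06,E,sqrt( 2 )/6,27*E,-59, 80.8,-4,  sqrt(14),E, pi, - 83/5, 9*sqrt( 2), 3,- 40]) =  [ - 59, - 40, -83/5,-4,  sqrt( 2)/6,E, E,3,pi,sqrt(14), 9*sqrt( 2 ),30.06,27 * E,80.8]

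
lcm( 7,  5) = 35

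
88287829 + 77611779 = 165899608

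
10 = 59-49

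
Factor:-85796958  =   - 2^1*3^1*13^1*1099961^1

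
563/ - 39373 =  - 563/39373  =  - 0.01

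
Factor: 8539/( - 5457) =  - 3^(  -  1 )*17^( - 1)*107^ ( - 1)*8539^1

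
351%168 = 15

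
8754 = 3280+5474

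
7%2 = 1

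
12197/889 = 12197/889 = 13.72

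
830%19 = 13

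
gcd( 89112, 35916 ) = 12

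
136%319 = 136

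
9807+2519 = 12326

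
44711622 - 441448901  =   - 396737279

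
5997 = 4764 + 1233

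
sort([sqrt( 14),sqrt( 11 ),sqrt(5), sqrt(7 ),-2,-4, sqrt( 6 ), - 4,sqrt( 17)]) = [ - 4, - 4, - 2,sqrt(5),sqrt(  6),sqrt(7), sqrt(11),sqrt(14), sqrt(17)] 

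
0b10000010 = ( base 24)5a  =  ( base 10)130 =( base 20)6a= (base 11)109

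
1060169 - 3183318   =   - 2123149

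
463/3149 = 463/3149  =  0.15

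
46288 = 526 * 88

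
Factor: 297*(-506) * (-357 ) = 2^1*3^4*7^1*11^2*17^1*23^1=53650674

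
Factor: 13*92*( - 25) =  - 2^2*5^2*13^1*23^1 = - 29900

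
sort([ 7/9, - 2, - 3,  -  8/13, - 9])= [ - 9, - 3, - 2, - 8/13, 7/9] 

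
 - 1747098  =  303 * ( - 5766) 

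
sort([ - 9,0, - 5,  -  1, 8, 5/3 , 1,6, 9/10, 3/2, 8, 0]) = [ - 9, - 5, - 1, 0, 0, 9/10,1, 3/2 , 5/3, 6, 8,8] 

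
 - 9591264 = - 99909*96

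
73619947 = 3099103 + 70520844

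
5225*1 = 5225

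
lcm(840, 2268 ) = 22680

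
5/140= 1/28 =0.04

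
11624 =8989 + 2635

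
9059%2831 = 566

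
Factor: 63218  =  2^1*73^1*433^1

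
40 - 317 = -277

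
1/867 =1/867 = 0.00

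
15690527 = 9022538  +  6667989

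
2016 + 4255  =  6271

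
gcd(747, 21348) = 9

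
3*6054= 18162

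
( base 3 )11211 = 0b10000010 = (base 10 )130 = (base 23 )5F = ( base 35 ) 3P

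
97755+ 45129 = 142884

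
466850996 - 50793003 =416057993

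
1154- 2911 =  - 1757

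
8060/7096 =2015/1774 = 1.14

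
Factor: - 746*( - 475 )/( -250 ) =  - 5^( - 1 )*19^1*373^1 = - 7087/5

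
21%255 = 21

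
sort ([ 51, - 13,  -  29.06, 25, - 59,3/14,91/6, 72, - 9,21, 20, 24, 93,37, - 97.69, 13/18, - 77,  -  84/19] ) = [ - 97.69, - 77, - 59,-29.06, - 13, - 9,-84/19,3/14,  13/18,91/6,20,  21,24,25,  37,51,  72,93]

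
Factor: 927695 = 5^1*185539^1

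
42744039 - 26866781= 15877258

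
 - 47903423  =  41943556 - 89846979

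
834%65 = 54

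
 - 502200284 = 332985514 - 835185798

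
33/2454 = 11/818= 0.01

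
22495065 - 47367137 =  - 24872072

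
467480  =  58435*8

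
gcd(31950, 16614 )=1278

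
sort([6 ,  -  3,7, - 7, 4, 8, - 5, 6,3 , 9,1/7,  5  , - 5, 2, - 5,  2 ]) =[ - 7 ,- 5, - 5,-5, - 3, 1/7,  2, 2, 3,  4,5 , 6, 6 , 7,8,9 ] 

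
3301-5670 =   -  2369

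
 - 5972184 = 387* (-15432 )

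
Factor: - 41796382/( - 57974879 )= 2^1*17^( - 1 )*23^1*43^( - 1) *79309^(-1 )*908617^1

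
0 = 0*8225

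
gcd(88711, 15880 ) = 1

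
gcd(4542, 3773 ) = 1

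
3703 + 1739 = 5442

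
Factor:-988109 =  - 988109^1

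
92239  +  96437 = 188676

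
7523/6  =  1253+ 5/6 = 1253.83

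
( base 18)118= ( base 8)536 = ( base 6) 1342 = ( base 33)AK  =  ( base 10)350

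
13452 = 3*4484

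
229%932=229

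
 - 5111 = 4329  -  9440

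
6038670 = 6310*957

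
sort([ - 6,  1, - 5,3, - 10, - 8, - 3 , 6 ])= [ - 10, - 8, - 6, - 5, - 3,1,3,6 ]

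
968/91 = 10 + 58/91= 10.64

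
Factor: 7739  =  71^1*109^1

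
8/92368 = 1/11546 = 0.00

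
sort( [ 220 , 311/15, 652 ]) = [311/15,  220,652 ] 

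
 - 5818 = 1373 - 7191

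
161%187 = 161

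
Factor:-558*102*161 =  - 9163476 = -  2^2*3^3 *7^1*17^1*23^1*31^1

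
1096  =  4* 274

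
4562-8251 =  - 3689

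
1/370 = 1/370 = 0.00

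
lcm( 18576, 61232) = 1653264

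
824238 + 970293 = 1794531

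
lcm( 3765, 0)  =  0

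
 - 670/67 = - 10=- 10.00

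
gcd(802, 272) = 2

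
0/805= 0 = 0.00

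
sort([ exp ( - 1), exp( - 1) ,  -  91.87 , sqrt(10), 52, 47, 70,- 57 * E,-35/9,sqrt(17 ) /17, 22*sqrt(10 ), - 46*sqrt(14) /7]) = [- 57 * E, - 91.87, - 46*sqrt (14)/7 ,-35/9,  sqrt( 17)/17 , exp ( - 1 ), exp( -1), sqrt(10), 47,52,22*sqrt( 10) , 70] 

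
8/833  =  8/833 = 0.01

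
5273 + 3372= 8645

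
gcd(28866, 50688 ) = 6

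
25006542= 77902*321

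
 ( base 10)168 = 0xa8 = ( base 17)9f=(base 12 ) 120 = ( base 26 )6c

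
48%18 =12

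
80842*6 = 485052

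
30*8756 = 262680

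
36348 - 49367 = -13019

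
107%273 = 107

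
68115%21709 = 2988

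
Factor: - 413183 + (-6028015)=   -  6441198  =  - 2^1*3^1*17^1*63149^1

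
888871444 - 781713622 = 107157822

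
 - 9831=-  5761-4070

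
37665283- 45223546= - 7558263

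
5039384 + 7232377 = 12271761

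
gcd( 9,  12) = 3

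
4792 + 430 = 5222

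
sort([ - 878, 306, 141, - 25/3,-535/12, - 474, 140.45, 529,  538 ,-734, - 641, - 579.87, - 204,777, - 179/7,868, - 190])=[ - 878, - 734, - 641, - 579.87, - 474, - 204, - 190, - 535/12 , - 179/7, - 25/3,140.45, 141,306,529,538, 777, 868]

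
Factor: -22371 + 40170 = 3^1 * 17^1*349^1 =17799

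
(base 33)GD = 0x21d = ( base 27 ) K1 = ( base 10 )541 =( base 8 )1035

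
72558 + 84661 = 157219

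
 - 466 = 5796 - 6262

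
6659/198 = 33 + 125/198 = 33.63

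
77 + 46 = 123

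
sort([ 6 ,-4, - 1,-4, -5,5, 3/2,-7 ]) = [ - 7, - 5,-4, - 4, - 1, 3/2, 5,6] 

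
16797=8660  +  8137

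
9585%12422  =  9585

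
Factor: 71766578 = 2^1*13^1*23^1*120011^1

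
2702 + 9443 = 12145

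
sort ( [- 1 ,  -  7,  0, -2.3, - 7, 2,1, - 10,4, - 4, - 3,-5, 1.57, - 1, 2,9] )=[ - 10, - 7,-7, -5, - 4, - 3,-2.3,-1, - 1,0,1,1.57,2  ,  2, 4,  9] 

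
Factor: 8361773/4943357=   7^1*17^1*29^1 *2423^1* 4943357^(-1)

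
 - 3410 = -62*55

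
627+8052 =8679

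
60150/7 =8592+6/7 = 8592.86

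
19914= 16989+2925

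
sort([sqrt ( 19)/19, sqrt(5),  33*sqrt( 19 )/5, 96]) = [sqrt( 19)/19, sqrt( 5), 33*sqrt(19) /5,96 ] 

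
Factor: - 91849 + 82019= -9830 = - 2^1*5^1 *983^1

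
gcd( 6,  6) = 6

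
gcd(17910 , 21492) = 3582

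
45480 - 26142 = 19338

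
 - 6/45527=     -  6/45527= -0.00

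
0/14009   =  0 = 0.00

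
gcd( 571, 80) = 1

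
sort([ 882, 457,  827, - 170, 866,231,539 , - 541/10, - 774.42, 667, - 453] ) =[ - 774.42,-453,- 170, - 541/10, 231,457,539,667,827, 866, 882] 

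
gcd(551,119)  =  1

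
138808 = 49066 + 89742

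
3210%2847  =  363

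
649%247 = 155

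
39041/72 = 542 + 17/72 = 542.24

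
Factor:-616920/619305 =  - 776/779 = - 2^3*19^(-1)*41^( - 1 )*97^1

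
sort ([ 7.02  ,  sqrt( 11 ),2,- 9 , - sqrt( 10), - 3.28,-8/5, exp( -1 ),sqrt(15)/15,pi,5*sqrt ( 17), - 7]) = [  -  9, - 7, - 3.28,-sqrt( 10 ), - 8/5,sqrt( 15)/15,exp( - 1),2,  pi, sqrt( 11 ),7.02, 5*sqrt( 17)]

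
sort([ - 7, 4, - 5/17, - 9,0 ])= [-9,-7, - 5/17,  0,4] 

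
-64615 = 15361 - 79976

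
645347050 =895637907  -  250290857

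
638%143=66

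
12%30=12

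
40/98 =20/49 = 0.41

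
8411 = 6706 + 1705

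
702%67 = 32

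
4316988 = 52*83019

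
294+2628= 2922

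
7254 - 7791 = -537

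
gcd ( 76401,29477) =1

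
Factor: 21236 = 2^2*5309^1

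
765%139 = 70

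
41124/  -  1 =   -  41124/1 = -41124.00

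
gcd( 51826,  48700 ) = 2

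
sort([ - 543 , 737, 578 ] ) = [-543, 578, 737] 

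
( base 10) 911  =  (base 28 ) 14f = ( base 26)191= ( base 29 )12c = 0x38F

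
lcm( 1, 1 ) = 1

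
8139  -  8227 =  - 88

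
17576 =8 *2197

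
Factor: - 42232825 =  - 5^2 * 811^1 * 2083^1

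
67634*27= 1826118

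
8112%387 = 372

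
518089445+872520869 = 1390610314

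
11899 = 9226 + 2673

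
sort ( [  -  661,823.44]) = [-661, 823.44]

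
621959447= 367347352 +254612095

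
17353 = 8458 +8895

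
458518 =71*6458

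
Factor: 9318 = 2^1*3^1 * 1553^1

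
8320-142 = 8178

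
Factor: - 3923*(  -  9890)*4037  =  156629423390 = 2^1*5^1*11^1*23^1*43^1 * 367^1*3923^1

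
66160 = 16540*4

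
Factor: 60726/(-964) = -2^( - 1)*3^1*29^1*241^( - 1) * 349^1 = -30363/482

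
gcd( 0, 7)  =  7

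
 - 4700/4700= -1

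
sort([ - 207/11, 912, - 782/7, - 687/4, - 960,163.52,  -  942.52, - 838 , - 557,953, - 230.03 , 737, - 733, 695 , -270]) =[ - 960, - 942.52, - 838, - 733, - 557, - 270, -230.03, - 687/4, - 782/7 , - 207/11, 163.52, 695,737,912,953]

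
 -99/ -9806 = 99/9806 =0.01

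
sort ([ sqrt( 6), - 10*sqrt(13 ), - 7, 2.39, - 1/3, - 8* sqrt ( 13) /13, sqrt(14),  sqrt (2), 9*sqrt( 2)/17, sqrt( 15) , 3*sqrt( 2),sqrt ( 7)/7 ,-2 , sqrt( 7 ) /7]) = [ - 10*sqrt (13 ), - 7, - 8*sqrt(13)/13, - 2, - 1/3, sqrt(7 )/7,  sqrt( 7) /7, 9 * sqrt( 2)/17, sqrt( 2), 2.39, sqrt( 6 ),  sqrt( 14), sqrt( 15 ),3 *sqrt( 2)]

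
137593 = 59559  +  78034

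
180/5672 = 45/1418 = 0.03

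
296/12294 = 148/6147 = 0.02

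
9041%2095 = 661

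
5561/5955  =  5561/5955 = 0.93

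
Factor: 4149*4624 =2^4*3^2*17^2*461^1 = 19184976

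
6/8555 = 6/8555 = 0.00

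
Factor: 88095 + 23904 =3^1*37^1*1009^1 = 111999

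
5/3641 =5/3641  =  0.00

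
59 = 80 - 21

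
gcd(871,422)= 1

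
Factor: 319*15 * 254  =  1215390  =  2^1*3^1 * 5^1 * 11^1*29^1* 127^1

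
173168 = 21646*8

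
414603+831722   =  1246325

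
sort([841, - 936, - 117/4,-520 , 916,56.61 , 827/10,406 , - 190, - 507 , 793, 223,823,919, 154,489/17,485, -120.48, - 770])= [ -936, - 770 ,  -  520,-507 , - 190, - 120.48, - 117/4, 489/17,56.61, 827/10  ,  154, 223 , 406, 485 , 793 , 823,  841,916,919]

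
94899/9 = 31633/3 = 10544.33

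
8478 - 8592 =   -  114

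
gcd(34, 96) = 2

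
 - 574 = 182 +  - 756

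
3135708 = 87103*36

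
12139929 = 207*58647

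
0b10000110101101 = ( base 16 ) 21AD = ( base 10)8621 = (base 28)ARP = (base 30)9hb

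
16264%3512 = 2216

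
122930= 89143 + 33787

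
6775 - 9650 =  - 2875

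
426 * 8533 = 3635058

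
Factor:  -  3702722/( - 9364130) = 1851361/4682065=5^( - 1)*59^1 * 31379^1*936413^( - 1)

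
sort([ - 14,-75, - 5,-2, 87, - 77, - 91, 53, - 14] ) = [  -  91, - 77 ,-75,-14, - 14 , - 5 , - 2, 53,87]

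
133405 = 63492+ 69913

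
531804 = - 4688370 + 5220174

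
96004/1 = 96004 = 96004.00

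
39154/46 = 851 + 4/23 = 851.17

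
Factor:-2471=-7^1*353^1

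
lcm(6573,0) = 0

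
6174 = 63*98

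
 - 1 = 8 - 9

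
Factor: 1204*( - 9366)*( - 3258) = 2^4*3^3*7^2*43^1*181^1* 223^1 = 36739371312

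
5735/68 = 84+23/68 = 84.34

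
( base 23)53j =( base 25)498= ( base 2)101010101101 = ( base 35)283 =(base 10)2733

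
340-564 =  - 224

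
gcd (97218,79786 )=2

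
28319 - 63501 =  - 35182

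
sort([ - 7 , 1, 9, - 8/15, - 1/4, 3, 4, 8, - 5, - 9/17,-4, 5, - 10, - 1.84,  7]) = [ - 10, - 7, - 5, - 4, - 1.84, - 8/15, - 9/17, - 1/4,1, 3, 4, 5, 7, 8, 9]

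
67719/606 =111 + 151/202= 111.75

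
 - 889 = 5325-6214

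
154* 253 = 38962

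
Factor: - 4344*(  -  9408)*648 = 26482692096=2^12 *3^6 * 7^2 * 181^1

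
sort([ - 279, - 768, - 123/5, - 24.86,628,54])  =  [-768,-279, - 24.86, - 123/5, 54,628 ]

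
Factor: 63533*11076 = 703691508 = 2^2*3^1*13^1*71^1*63533^1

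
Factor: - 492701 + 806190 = 11^1* 28499^1 =313489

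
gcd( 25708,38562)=12854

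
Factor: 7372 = 2^2 *19^1*97^1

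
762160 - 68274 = 693886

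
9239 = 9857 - 618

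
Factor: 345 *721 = 248745 = 3^1 * 5^1*7^1 * 23^1*103^1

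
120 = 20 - -100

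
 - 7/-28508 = 7/28508 = 0.00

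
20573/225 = 20573/225 = 91.44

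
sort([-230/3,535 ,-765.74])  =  [-765.74  , - 230/3 , 535] 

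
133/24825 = 133/24825 = 0.01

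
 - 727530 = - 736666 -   -  9136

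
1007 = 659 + 348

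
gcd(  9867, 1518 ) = 759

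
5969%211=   61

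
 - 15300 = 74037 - 89337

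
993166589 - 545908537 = 447258052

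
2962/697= 2962/697 = 4.25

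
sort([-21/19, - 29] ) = [-29, - 21/19]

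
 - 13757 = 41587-55344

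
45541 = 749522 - 703981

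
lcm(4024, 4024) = 4024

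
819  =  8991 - 8172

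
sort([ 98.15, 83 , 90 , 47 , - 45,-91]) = [ - 91, - 45,47 , 83, 90,  98.15 ]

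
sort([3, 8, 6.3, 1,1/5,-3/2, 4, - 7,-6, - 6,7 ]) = [-7, - 6, - 6, - 3/2,1/5 , 1, 3, 4,  6.3,7, 8] 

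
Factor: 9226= 2^1*7^1 * 659^1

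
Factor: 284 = 2^2*71^1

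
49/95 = 49/95=0.52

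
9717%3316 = 3085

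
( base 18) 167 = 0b110110111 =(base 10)439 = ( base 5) 3224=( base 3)121021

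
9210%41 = 26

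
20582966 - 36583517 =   -  16000551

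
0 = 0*54843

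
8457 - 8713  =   - 256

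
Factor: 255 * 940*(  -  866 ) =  - 2^3 *3^1*5^2*17^1* 47^1*433^1 = - 207580200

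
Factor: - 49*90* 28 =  - 2^3*3^2*5^1*7^3 = -123480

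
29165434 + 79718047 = 108883481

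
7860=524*15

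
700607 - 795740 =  - 95133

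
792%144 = 72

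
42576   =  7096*6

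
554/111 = 554/111 = 4.99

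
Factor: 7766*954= 2^2*3^2*11^1*53^1 * 353^1 = 7408764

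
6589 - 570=6019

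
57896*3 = 173688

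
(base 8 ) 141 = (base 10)97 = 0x61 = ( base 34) 2T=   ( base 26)3J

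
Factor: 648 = 2^3*3^4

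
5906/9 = 656 + 2/9 = 656.22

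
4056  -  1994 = 2062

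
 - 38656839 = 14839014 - 53495853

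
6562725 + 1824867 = 8387592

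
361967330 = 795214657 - 433247327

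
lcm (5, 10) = 10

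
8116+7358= 15474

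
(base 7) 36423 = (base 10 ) 9474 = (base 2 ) 10010100000010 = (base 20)13DE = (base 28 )C2A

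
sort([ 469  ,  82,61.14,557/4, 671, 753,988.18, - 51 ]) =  [ - 51 , 61.14 , 82,557/4, 469, 671,753,988.18]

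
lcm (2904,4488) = 49368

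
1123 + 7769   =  8892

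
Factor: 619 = 619^1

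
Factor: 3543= 3^1*1181^1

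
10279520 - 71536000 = - 61256480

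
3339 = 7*477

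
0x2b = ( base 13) 34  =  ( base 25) 1i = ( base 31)1C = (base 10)43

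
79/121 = 79/121=0.65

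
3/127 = 3/127 = 0.02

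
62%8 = 6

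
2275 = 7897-5622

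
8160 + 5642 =13802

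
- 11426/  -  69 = 11426/69 = 165.59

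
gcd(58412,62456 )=4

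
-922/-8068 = 461/4034 = 0.11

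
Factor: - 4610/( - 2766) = 3^( - 1 )*5^1 = 5/3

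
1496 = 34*44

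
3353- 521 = 2832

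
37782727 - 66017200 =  - 28234473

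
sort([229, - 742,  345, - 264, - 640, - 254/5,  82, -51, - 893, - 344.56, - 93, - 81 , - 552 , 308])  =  [ - 893, -742, - 640, - 552,  -  344.56 , - 264 ,- 93, - 81  ,  -  51, -254/5, 82,  229, 308,345 ] 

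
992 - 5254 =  - 4262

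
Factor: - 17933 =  - 79^1*227^1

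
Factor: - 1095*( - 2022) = 2214090 = 2^1*3^2*5^1*73^1*337^1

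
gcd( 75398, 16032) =2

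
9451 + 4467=13918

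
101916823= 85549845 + 16366978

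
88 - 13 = 75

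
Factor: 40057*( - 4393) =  - 23^1*41^1*191^1*977^1 = - 175970401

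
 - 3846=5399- 9245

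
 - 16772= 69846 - 86618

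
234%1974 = 234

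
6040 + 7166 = 13206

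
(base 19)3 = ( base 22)3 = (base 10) 3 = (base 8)3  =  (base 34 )3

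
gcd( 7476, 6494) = 2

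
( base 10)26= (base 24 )12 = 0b11010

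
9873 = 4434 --5439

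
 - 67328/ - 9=7480 + 8/9  =  7480.89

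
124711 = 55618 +69093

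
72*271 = 19512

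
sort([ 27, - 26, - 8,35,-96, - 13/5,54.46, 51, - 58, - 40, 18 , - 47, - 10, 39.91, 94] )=[ - 96, -58, - 47, - 40, - 26, - 10, - 8,  -  13/5, 18,27,35, 39.91, 51 , 54.46,94 ]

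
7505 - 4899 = 2606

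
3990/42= 95   =  95.00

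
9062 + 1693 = 10755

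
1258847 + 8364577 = 9623424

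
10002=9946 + 56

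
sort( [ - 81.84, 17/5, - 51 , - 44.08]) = [ - 81.84, - 51, - 44.08,17/5 ] 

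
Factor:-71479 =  - 71479^1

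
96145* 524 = 50379980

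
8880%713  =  324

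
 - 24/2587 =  - 1 + 2563/2587 = - 0.01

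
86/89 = 86/89 = 0.97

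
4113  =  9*457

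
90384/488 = 185 + 13/61 = 185.21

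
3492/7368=291/614 = 0.47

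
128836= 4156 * 31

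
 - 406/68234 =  - 203/34117 = - 0.01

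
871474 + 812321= 1683795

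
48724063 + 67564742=116288805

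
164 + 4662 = 4826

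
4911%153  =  15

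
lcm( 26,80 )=1040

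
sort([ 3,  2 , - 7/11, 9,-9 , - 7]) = [-9, - 7,-7/11,2,3 , 9]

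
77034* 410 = 31583940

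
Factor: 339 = 3^1* 113^1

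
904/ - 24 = - 113/3 = -  37.67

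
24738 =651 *38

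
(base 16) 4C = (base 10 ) 76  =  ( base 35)26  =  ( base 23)37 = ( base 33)2A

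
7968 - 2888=5080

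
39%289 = 39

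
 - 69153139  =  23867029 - 93020168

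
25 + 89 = 114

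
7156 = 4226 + 2930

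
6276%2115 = 2046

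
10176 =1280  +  8896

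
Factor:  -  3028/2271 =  - 2^2 *3^( - 1 ) = - 4/3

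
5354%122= 108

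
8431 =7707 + 724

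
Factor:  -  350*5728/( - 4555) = 400960/911 = 2^6 * 5^1*7^1*179^1*911^( - 1 )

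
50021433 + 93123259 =143144692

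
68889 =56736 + 12153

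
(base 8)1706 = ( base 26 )1b4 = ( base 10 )966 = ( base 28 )16e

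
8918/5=1783 + 3/5 = 1783.60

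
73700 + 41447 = 115147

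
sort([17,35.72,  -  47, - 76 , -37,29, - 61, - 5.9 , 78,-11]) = [ - 76  , - 61, - 47, - 37, - 11, - 5.9, 17, 29, 35.72,78]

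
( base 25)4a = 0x6e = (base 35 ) 35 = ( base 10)110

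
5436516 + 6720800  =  12157316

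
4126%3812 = 314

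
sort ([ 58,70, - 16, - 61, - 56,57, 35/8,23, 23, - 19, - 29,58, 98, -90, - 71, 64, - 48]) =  [ - 90, - 71, - 61  , - 56, - 48, - 29, - 19 ,-16 , 35/8, 23, 23,57, 58, 58 , 64,  70,98]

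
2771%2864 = 2771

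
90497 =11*8227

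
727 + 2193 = 2920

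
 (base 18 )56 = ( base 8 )140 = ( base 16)60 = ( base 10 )96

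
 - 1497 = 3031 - 4528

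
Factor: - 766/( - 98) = 7^ ( - 2)*383^1 = 383/49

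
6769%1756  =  1501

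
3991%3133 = 858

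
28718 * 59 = 1694362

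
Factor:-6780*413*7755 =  - 21715085700=- 2^2*3^2 * 5^2*7^1*11^1*47^1*59^1*113^1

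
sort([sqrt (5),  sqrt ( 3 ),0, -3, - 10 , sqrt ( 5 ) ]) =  [ - 10, - 3, 0,sqrt(3 ) , sqrt(5 ),sqrt( 5 ) ]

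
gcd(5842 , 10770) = 2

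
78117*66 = 5155722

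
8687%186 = 131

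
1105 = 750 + 355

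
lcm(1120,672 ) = 3360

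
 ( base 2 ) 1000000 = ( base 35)1T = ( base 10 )64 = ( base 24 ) 2g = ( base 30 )24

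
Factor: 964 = 2^2*241^1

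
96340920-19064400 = 77276520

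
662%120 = 62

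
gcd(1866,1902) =6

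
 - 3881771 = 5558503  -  9440274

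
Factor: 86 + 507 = 593 = 593^1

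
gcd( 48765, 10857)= 3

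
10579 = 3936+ 6643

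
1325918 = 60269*22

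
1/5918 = 1/5918 = 0.00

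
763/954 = 763/954 = 0.80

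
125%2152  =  125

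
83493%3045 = 1278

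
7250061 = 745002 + 6505059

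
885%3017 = 885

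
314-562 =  - 248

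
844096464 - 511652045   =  332444419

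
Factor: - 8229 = - 3^1*13^1*211^1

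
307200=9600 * 32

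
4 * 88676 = 354704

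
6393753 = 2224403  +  4169350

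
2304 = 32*72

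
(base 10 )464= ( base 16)1D0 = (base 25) ie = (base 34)DM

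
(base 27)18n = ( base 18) 2he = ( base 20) 288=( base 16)3c8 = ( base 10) 968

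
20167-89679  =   - 69512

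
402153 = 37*10869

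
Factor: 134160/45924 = 260/89 =2^2*5^1 * 13^1* 89^ ( - 1)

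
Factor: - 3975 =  - 3^1*5^2* 53^1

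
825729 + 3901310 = 4727039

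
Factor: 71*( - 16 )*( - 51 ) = 57936 = 2^4 * 3^1* 17^1*71^1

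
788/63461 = 788/63461 = 0.01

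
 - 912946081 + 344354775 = -568591306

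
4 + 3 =7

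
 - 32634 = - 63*518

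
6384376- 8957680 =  - 2573304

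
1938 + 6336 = 8274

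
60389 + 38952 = 99341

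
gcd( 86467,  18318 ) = 1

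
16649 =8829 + 7820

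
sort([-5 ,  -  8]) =[ - 8,  -  5 ]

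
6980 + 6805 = 13785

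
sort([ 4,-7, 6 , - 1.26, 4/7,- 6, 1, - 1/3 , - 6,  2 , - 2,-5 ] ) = [ - 7 , - 6 ,-6, - 5, - 2 , - 1.26, - 1/3,4/7 , 1,2,4,6] 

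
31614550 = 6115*5170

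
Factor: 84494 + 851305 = 3^1*17^1*59^1*311^1  =  935799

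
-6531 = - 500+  - 6031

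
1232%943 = 289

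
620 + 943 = 1563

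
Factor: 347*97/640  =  2^( - 7) * 5^ ( - 1)*97^1*347^1 = 33659/640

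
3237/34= 3237/34 = 95.21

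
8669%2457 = 1298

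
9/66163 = 9/66163 = 0.00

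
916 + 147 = 1063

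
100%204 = 100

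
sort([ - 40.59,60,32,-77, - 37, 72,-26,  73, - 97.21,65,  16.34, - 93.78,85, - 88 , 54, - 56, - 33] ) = [ - 97.21,  -  93.78, - 88, - 77, - 56, - 40.59, - 37,-33 ,-26, 16.34,  32,  54,60, 65,72,73, 85] 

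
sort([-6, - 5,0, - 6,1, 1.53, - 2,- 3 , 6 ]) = [ - 6, - 6, - 5, - 3,  -  2,0, 1,1.53 , 6]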